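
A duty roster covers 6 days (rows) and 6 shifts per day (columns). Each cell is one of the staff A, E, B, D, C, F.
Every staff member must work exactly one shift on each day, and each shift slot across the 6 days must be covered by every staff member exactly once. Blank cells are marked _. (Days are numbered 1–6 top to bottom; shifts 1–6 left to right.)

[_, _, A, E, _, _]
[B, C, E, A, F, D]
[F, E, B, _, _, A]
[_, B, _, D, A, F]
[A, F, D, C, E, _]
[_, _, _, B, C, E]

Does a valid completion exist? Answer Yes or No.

Day 3, shift 4: day 3 together with shift 4 already contain {A, E, B, D, C, F} — every symbol — so nothing can go there. The grid has no valid completion.

No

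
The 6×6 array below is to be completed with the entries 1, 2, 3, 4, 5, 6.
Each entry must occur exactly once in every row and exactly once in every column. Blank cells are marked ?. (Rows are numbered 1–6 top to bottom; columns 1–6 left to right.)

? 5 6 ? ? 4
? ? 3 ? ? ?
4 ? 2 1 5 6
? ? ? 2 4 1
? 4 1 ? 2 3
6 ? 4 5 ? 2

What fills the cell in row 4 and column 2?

6

Row 1, column 4: row 1 has {4, 5, 6} and column 4 has {1, 2, 5}, leaving only 3.
Row 1, column 5: row 1 has {3, 4, 5, 6} and column 5 has {2, 4, 5}, leaving only 1.
Row 1, column 1: row 1 has {1, 3, 4, 5, 6} and column 1 has {4, 6}, leaving only 2.
Row 2, column 5: row 2 has {3} and column 5 has {1, 2, 4, 5}, leaving only 6.
Row 2, column 4: row 2 has {3, 6} and column 4 has {1, 2, 3, 5}, leaving only 4.
Row 2, column 6: row 2 has {3, 4, 6} and column 6 has {1, 2, 3, 4, 6}, leaving only 5.
Row 2, column 1: row 2 has {3, 4, 5, 6} and column 1 has {2, 4, 6}, leaving only 1.
Row 2, column 2: row 2 has {1, 3, 4, 5, 6} and column 2 has {4, 5}, leaving only 2.
Row 3, column 2: row 3 has {1, 2, 4, 5, 6} and column 2 has {2, 4, 5}, leaving only 3.
Row 4 already has {1, 2, 4} and column 2 already has {2, 3, 4, 5}, so row 4, column 2 must be 6.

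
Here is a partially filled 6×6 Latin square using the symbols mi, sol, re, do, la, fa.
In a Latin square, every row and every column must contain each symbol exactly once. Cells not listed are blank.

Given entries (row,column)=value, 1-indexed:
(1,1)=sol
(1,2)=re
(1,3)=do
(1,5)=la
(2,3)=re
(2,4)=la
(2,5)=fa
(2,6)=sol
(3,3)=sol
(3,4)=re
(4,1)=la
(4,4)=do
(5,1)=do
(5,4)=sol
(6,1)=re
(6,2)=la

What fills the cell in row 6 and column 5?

Row 2, column 1: row 2 has {sol, re, la, fa} and column 1 has {sol, re, do, la}, leaving only mi.
Row 2, column 2: row 2 has {mi, sol, re, la, fa} and column 2 has {re, la}, leaving only do.
Row 3, column 1: row 3 has {sol, re} and column 1 has {mi, sol, re, do, la}, leaving only fa.
Row 3, column 2: row 3 has {sol, re, fa} and column 2 has {re, do, la}, leaving only mi.
Row 3, column 5: row 3 has {mi, sol, re, fa} and column 5 has {la, fa}, leaving only do.
Row 3, column 6: row 3 has {mi, sol, re, do, fa} and column 6 has {sol}, leaving only la.
Row 5, column 2: row 5 has {sol, do} and column 2 has {mi, re, do, la}, leaving only fa.
Row 4, column 2: row 4 has {do, la} and column 2 has {mi, re, do, la, fa}, leaving only sol.
Row 6, column 5 is narrowed to {mi, sol}.
If it were mi, then row 5, column 5 would be left with no valid symbol.
So row 6, column 5 must be sol.

sol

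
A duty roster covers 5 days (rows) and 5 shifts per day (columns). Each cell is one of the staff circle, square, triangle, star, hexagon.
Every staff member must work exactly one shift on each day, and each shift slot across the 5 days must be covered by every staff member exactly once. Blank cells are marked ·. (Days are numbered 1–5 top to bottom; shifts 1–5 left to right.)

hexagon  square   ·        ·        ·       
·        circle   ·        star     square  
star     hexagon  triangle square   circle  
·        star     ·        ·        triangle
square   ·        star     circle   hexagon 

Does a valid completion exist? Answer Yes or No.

Yes

No day or shift among the givens repeats a symbol, and propagating forced cells runs into no contradiction.
One valid completion exists (for instance, hexagon square circle triangle star / triangle circle hexagon star square / star hexagon triangle square circle / circle star square hexagon triangle / square triangle star circle hexagon).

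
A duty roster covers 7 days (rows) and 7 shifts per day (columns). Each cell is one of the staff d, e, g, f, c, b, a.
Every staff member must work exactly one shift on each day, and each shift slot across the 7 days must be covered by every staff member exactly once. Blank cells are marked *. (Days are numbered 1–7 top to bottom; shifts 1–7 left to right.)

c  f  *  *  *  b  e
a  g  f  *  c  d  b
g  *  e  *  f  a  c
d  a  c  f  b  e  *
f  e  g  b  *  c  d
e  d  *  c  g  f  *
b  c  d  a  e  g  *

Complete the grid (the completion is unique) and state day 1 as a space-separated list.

Day 1, shift 3: day 1 has {e, f, c, b} and shift 3 has {d, e, g, f, c}, leaving only a.
Day 1, shift 5: day 1 has {e, f, c, b, a} and shift 5 has {e, g, f, c, b}, leaving only d.
Day 1, shift 4: day 1 has {d, e, f, c, b, a} and shift 4 has {f, c, b, a}, leaving only g.
So day 1 reads: c f a g d b e.

c f a g d b e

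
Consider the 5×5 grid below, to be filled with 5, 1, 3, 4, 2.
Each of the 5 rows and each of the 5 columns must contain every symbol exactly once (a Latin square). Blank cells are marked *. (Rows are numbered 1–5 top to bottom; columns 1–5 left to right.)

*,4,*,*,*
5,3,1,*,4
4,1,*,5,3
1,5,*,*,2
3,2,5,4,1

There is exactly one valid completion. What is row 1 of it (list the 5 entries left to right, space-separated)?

Row 1, column 1: row 1 has {4} and column 1 has {5, 1, 3, 4}, leaving only 2.
Row 1, column 3: row 1 has {4, 2} and column 3 has {5, 1}, leaving only 3.
Row 1, column 4: row 1 has {3, 4, 2} and column 4 has {5, 4}, leaving only 1.
Row 1, column 5: row 1 has {1, 3, 4, 2} and column 5 has {1, 3, 4, 2}, leaving only 5.
So row 1 reads: 2 4 3 1 5.

2 4 3 1 5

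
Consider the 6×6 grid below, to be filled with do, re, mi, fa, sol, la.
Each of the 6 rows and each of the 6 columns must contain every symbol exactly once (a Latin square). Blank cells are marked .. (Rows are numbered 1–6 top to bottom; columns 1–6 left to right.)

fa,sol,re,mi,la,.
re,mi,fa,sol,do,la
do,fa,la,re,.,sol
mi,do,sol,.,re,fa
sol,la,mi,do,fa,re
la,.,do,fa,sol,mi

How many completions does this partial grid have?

1

Row 1, column 6: eliminating its row and column leaves {do}.
Row 3, column 5: eliminating its row and column leaves {mi}.
Row 4, column 4: eliminating its row and column leaves {la}.
Row 6, column 2: eliminating its row and column leaves {re}.
Only one assignment across all blanks avoids any row or column repeat, giving 1 completion.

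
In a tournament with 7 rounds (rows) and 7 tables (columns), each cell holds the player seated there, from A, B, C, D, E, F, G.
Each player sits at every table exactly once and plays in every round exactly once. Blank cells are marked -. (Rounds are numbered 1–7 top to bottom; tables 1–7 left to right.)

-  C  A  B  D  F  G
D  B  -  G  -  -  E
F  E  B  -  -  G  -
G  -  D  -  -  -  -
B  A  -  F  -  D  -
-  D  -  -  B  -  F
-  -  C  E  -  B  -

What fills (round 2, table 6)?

C

Round 1, table 1: round 1 has {A, B, C, D, F, G} and table 1 has {B, D, F, G}, leaving only E.
Round 2, table 3: round 2 has {B, D, E, G} and table 3 has {A, B, C, D}, leaving only F.
Round 4, table 2: round 4 has {D, G} and table 2 has {A, B, C, D, E}, leaving only F.
Round 5, table 7: round 5 has {A, B, D, F} and table 7 has {E, F, G}, leaving only C.
Round 7, table 1: round 7 has {B, C, E} and table 1 has {B, D, E, F, G}, leaving only A.
Round 6, table 1: round 6 has {B, D, F} and table 1 has {A, B, D, E, F, G}, leaving only C.
Round 6, table 4: round 6 has {B, C, D, F} and table 4 has {B, E, F, G}, leaving only A.
Round 4, table 4: round 4 has {D, F, G} and table 4 has {A, B, E, F, G}, leaving only C.
Round 3, table 4: round 3 has {B, E, F, G} and table 4 has {A, B, C, E, F, G}, leaving only D.
Round 3, table 7: round 3 has {B, D, E, F, G} and table 7 has {C, E, F, G}, leaving only A.
Round 3, table 5: round 3 has {A, B, D, E, F, G} and table 5 has {B, D}, leaving only C.
Round 2, table 5: round 2 has {B, D, E, F, G} and table 5 has {B, C, D}, leaving only A.
Round 2 already has {A, B, D, E, F, G} and table 6 already has {B, D, F, G}, so round 2, table 6 must be C.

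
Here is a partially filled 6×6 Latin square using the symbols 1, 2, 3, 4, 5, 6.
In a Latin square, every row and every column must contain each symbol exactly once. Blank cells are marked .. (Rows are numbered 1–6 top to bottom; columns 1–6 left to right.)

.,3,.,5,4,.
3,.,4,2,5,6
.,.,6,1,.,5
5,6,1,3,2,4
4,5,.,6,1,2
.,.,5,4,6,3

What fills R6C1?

Row 1, column 3: row 1 has {3, 4, 5} and column 3 has {1, 4, 5, 6}, leaving only 2.
Row 1, column 6: row 1 has {2, 3, 4, 5} and column 6 has {2, 3, 4, 5, 6}, leaving only 1.
Row 1, column 1: row 1 has {1, 2, 3, 4, 5} and column 1 has {3, 4, 5}, leaving only 6.
Row 2, column 2: row 2 has {2, 3, 4, 5, 6} and column 2 has {3, 5, 6}, leaving only 1.
Row 3, column 1: row 3 has {1, 5, 6} and column 1 has {3, 4, 5, 6}, leaving only 2.
Row 6 already has {3, 4, 5, 6} and column 1 already has {2, 3, 4, 5, 6}, so row 6, column 1 must be 1.

1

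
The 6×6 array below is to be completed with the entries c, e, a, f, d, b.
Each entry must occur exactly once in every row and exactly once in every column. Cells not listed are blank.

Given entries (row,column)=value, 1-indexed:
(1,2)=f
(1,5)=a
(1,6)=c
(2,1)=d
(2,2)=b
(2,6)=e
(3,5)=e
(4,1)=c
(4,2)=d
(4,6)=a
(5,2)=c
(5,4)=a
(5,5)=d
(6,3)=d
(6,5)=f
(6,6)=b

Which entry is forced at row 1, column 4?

Row 2, column 5: row 2 has {e, d, b} and column 5 has {e, a, f, d}, leaving only c.
Row 2, column 4: row 2 has {c, e, d, b} and column 4 has {a}, leaving only f.
Row 2, column 3: row 2 has {c, e, f, d, b} and column 3 has {d}, leaving only a.
Row 3, column 2: row 3 has {e} and column 2 has {c, f, d, b}, leaving only a.
Row 4, column 5: row 4 has {c, a, d} and column 5 has {c, e, a, f, d}, leaving only b.
Row 4, column 4: row 4 has {c, a, d, b} and column 4 has {a, f}, leaving only e.
Row 4, column 3: row 4 has {c, e, a, d, b} and column 3 has {a, d}, leaving only f.
Row 5, column 6: row 5 has {c, a, d} and column 6 has {c, e, a, b}, leaving only f.
Row 3, column 6: row 3 has {e, a} and column 6 has {c, e, a, f, b}, leaving only d.
Row 6, column 2: row 6 has {f, d, b} and column 2 has {c, a, f, d, b}, leaving only e.
Row 6, column 1: row 6 has {e, f, d, b} and column 1 has {c, d}, leaving only a.
Row 6, column 4: row 6 has {e, a, f, d, b} and column 4 has {e, a, f}, leaving only c.
Row 3, column 4: row 3 has {e, a, d} and column 4 has {c, e, a, f}, leaving only b.
Row 1 already has {c, a, f} and column 4 already has {c, e, a, f, b}, so row 1, column 4 must be d.

d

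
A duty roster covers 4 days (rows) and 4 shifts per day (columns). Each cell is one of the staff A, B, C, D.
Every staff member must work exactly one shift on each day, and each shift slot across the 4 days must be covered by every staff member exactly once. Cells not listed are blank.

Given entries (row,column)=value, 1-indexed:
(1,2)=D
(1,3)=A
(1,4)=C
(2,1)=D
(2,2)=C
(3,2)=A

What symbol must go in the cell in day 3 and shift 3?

D

Day 1, shift 1: day 1 has {A, C, D} and shift 1 has {D}, leaving only B.
Day 2, shift 3: day 2 has {C, D} and shift 3 has {A}, leaving only B.
Day 2, shift 4: day 2 has {B, C, D} and shift 4 has {C}, leaving only A.
Day 3, shift 1: day 3 has {A} and shift 1 has {B, D}, leaving only C.
Day 3 already has {A, C} and shift 3 already has {A, B}, so day 3, shift 3 must be D.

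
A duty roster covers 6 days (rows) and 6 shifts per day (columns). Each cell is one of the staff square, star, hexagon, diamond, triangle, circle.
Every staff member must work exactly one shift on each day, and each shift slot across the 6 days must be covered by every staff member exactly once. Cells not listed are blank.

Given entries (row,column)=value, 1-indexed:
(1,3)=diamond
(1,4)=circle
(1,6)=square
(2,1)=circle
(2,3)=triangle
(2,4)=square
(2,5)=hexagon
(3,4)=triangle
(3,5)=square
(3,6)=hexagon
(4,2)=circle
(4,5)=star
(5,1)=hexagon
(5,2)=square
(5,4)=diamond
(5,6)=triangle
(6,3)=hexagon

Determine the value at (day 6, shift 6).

Day 1, shift 5: day 1 has {square, diamond, circle} and shift 5 has {square, star, hexagon}, leaving only triangle.
Day 1, shift 1: day 1 has {square, diamond, triangle, circle} and shift 1 has {hexagon, circle}, leaving only star.
Day 1, shift 2: day 1 has {square, star, diamond, triangle, circle} and shift 2 has {square, circle}, leaving only hexagon.
Day 3, shift 1: day 3 has {square, hexagon, triangle} and shift 1 has {star, hexagon, circle}, leaving only diamond.
Day 3, shift 2: day 3 has {square, hexagon, diamond, triangle} and shift 2 has {square, hexagon, circle}, leaving only star.
Day 2, shift 2: day 2 has {square, hexagon, triangle, circle} and shift 2 has {square, star, hexagon, circle}, leaving only diamond.
Day 2, shift 6: day 2 has {square, hexagon, diamond, triangle, circle} and shift 6 has {square, hexagon, triangle}, leaving only star.
Day 3, shift 3: day 3 has {square, star, hexagon, diamond, triangle} and shift 3 has {hexagon, diamond, triangle}, leaving only circle.
Day 4, shift 3: day 4 has {star, circle} and shift 3 has {hexagon, diamond, triangle, circle}, leaving only square.
Day 4, shift 1: day 4 has {square, star, circle} and shift 1 has {star, hexagon, diamond, circle}, leaving only triangle.
Day 4, shift 4: day 4 has {square, star, triangle, circle} and shift 4 has {square, diamond, triangle, circle}, leaving only hexagon.
Day 4, shift 6: day 4 has {square, star, hexagon, triangle, circle} and shift 6 has {square, star, hexagon, triangle}, leaving only diamond.
Day 6 already has {hexagon} and shift 6 already has {square, star, hexagon, diamond, triangle}, so day 6, shift 6 must be circle.

circle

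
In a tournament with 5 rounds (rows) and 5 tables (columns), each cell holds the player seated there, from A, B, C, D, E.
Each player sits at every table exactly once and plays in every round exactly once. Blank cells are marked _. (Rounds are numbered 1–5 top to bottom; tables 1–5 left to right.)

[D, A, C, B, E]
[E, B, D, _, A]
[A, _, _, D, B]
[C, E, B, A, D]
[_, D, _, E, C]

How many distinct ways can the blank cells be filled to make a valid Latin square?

1

Round 2, table 4: eliminating its round and table leaves {C}.
Round 3, table 2: eliminating its round and table leaves {C}.
Round 3, table 3: eliminating its round and table leaves {E}.
Round 5, table 1: eliminating its round and table leaves {B}.
Round 5, table 3: eliminating its round and table leaves {A}.
Only one assignment across all blanks avoids any round or table repeat, giving 1 completion.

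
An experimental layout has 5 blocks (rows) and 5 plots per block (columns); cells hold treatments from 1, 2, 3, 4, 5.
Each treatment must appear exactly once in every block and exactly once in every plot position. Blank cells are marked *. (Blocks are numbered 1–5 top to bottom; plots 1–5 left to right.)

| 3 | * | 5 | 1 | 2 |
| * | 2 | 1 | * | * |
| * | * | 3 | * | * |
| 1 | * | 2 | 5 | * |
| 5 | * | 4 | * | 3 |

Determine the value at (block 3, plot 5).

Block 1, plot 2: block 1 has {1, 2, 3, 5} and plot 2 has {2}, leaving only 4.
Block 2, plot 1: block 2 has {1, 2} and plot 1 has {1, 3, 5}, leaving only 4.
Block 2, plot 4: block 2 has {1, 2, 4} and plot 4 has {1, 5}, leaving only 3.
Block 2, plot 5: block 2 has {1, 2, 3, 4} and plot 5 has {2, 3}, leaving only 5.
Block 3, plot 1: block 3 has {3} and plot 1 has {1, 3, 4, 5}, leaving only 2.
Block 3, plot 4: block 3 has {2, 3} and plot 4 has {1, 3, 5}, leaving only 4.
Block 3 already has {2, 3, 4} and plot 5 already has {2, 3, 5}, so block 3, plot 5 must be 1.

1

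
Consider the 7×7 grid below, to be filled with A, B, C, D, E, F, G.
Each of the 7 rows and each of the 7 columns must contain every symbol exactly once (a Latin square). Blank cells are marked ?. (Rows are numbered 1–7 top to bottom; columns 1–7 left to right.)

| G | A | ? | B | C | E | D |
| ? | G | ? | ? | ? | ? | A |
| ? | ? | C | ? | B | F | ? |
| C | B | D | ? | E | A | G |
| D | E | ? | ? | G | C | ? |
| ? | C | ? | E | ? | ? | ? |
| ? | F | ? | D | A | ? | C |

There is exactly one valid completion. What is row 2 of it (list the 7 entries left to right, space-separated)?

B G E C F D A

Row 1, column 3: row 1 has {A, B, C, D, E, G} and column 3 has {C, D}, leaving only F.
Row 3, column 2: row 3 has {B, C, F} and column 2 has {A, B, C, E, F, G}, leaving only D.
Row 3, column 7: row 3 has {B, C, D, F} and column 7 has {A, C, D, G}, leaving only E.
Row 3, column 1: row 3 has {B, C, D, E, F} and column 1 has {C, D, G}, leaving only A.
Row 3, column 4: row 3 has {A, B, C, D, E, F} and column 4 has {B, D, E}, leaving only G.
Row 4, column 4: row 4 has {A, B, C, D, E, G} and column 4 has {B, D, E, G}, leaving only F.
Row 2, column 4: row 2 has {A, G} and column 4 has {B, D, E, F, G}, leaving only C.
Row 5, column 4: row 5 has {C, D, E, G} and column 4 has {B, C, D, E, F, G}, leaving only A.
Row 5, column 3: row 5 has {A, C, D, E, G} and column 3 has {C, D, F}, leaving only B.
Row 2, column 3: row 2 has {A, C, G} and column 3 has {B, C, D, F}, leaving only E.
Row 5, column 7: row 5 has {A, B, C, D, E, G} and column 7 has {A, C, D, E, G}, leaving only F.
Row 6, column 7: row 6 has {C, E} and column 7 has {A, C, D, E, F, G}, leaving only B.
Row 6, column 1: row 6 has {B, C, E} and column 1 has {A, C, D, G}, leaving only F.
Row 2, column 1: row 2 has {A, C, E, G} and column 1 has {A, C, D, F, G}, leaving only B.
Row 2, column 6: row 2 has {A, B, C, E, G} and column 6 has {A, C, E, F}, leaving only D.
Row 2, column 5: row 2 has {A, B, C, D, E, G} and column 5 has {A, B, C, E, G}, leaving only F.
So row 2 reads: B G E C F D A.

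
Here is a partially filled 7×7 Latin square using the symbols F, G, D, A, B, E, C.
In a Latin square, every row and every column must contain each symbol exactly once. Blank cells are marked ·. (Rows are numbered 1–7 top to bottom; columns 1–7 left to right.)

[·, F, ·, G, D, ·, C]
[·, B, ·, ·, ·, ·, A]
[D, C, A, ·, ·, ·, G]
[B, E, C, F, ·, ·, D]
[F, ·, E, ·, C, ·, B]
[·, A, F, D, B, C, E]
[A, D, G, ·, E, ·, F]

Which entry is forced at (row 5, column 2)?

G

Row 5 already has {F, B, E, C} and column 2 already has {F, D, A, B, E, C}, so row 5, column 2 must be G.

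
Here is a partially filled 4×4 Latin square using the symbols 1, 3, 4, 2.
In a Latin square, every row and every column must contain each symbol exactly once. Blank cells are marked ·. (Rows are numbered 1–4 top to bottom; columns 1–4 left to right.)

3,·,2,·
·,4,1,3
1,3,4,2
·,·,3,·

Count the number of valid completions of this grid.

1

Row 1, column 2: eliminating its row and column leaves {1}.
Row 1, column 4: eliminating its row and column leaves {1, 4}.
Row 2, column 1: eliminating its row and column leaves {2}.
Row 4, column 1: eliminating its row and column leaves {4, 2}.
Row 4, column 2: eliminating its row and column leaves {1, 2}.
Row 4, column 4: eliminating its row and column leaves {1, 4}.
Only one assignment across all blanks avoids any row or column repeat, giving 1 completion.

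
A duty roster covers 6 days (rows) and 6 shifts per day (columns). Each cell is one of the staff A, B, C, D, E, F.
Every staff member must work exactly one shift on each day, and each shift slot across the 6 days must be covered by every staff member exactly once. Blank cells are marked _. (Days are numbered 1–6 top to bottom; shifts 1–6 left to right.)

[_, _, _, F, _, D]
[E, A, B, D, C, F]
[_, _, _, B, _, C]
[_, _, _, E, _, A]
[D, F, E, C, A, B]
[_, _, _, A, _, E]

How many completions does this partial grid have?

20

Day 1, shift 1: eliminating its day and shift leaves {A, B, C}.
Day 1, shift 2: eliminating its day and shift leaves {B, C, E}.
Day 1, shift 3: eliminating its day and shift leaves {A, C}.
Day 1, shift 5: eliminating its day and shift leaves {B, E}.
Day 3, shift 1: eliminating its day and shift leaves {A, F}.
Day 3, shift 2: eliminating its day and shift leaves {D, E}.
Day 3, shift 3: eliminating its day and shift leaves {A, D, F}.
Day 3, shift 5: eliminating its day and shift leaves {D, E, F}.
Day 4, shift 1: eliminating its day and shift leaves {B, C, F}.
Day 4, shift 2: eliminating its day and shift leaves {B, C, D}.
Day 4, shift 3: eliminating its day and shift leaves {C, D, F}.
Day 4, shift 5: eliminating its day and shift leaves {B, D, F}.
Day 6, shift 1: eliminating its day and shift leaves {B, C, F}.
Day 6, shift 2: eliminating its day and shift leaves {B, C, D}.
Day 6, shift 3: eliminating its day and shift leaves {C, D, F}.
Day 6, shift 5: eliminating its day and shift leaves {B, D, F}.
Enumerating the assignments across these blanks that avoid any day or shift repeat gives 20 completions.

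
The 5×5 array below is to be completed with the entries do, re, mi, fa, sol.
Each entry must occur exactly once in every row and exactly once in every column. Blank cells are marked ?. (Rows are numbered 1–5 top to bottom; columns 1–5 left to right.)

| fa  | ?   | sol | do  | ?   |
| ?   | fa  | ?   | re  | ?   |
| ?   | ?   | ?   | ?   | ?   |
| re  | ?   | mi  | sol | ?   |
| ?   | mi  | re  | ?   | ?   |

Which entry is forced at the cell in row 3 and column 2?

sol

Row 1, column 2: row 1 has {do, fa, sol} and column 2 has {mi, fa}, leaving only re.
Row 1, column 5: row 1 has {do, re, fa, sol} and column 5 has {}, leaving only mi.
Row 2, column 3: row 2 has {re, fa} and column 3 has {re, mi, sol}, leaving only do.
Row 2, column 5: row 2 has {do, re, fa} and column 5 has {mi}, leaving only sol.
Row 2, column 1: row 2 has {do, re, fa, sol} and column 1 has {re, fa}, leaving only mi.
Row 3, column 3: row 3 has {} and column 3 has {do, re, mi, sol}, leaving only fa.
Row 3, column 4: row 3 has {fa} and column 4 has {do, re, sol}, leaving only mi.
Row 4, column 2: row 4 has {re, mi, sol} and column 2 has {re, mi, fa}, leaving only do.
Row 3 already has {mi, fa} and column 2 already has {do, re, mi, fa}, so row 3, column 2 must be sol.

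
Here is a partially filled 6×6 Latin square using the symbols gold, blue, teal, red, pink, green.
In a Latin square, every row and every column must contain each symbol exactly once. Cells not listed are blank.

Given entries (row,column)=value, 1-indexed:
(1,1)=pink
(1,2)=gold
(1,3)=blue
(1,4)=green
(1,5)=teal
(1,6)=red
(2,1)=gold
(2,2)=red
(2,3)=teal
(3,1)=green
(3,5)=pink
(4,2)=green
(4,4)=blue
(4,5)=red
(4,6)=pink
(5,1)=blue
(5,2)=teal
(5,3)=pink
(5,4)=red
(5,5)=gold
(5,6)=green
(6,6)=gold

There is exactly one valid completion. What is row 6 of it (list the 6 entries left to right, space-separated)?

Row 2, column 4: row 2 has {gold, teal, red} and column 4 has {blue, red, green}, leaving only pink.
Row 6, column 4: row 6 has {gold} and column 4 has {blue, red, pink, green}, leaving only teal.
Row 6, column 1: row 6 has {gold, teal} and column 1 has {gold, blue, pink, green}, leaving only red.
Row 6, column 3: row 6 has {gold, teal, red} and column 3 has {blue, teal, pink}, leaving only green.
Row 6, column 5: row 6 has {gold, teal, red, green} and column 5 has {gold, teal, red, pink}, leaving only blue.
Row 6, column 2: row 6 has {gold, blue, teal, red, green} and column 2 has {gold, teal, red, green}, leaving only pink.
So row 6 reads: red pink green teal blue gold.

red pink green teal blue gold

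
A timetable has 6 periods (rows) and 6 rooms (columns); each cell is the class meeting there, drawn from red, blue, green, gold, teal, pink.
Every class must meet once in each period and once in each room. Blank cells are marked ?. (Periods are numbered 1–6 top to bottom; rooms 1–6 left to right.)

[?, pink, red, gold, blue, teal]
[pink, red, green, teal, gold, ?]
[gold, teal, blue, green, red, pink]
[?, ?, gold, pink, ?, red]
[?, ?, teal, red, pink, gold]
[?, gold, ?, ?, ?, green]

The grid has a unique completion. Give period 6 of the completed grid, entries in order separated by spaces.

Period 6, room 3: period 6 has {green, gold} and room 3 has {red, blue, green, gold, teal}, leaving only pink.
Period 6, room 4: period 6 has {green, gold, pink} and room 4 has {red, green, gold, teal, pink}, leaving only blue.
Period 6, room 5: period 6 has {blue, green, gold, pink} and room 5 has {red, blue, gold, pink}, leaving only teal.
Period 6, room 1: period 6 has {blue, green, gold, teal, pink} and room 1 has {gold, pink}, leaving only red.
So period 6 reads: red gold pink blue teal green.

red gold pink blue teal green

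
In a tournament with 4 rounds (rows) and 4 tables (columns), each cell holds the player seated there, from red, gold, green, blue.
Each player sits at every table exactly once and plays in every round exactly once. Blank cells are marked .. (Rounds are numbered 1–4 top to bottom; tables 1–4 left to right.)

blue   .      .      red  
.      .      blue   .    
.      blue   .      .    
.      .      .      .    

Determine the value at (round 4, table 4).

blue

Round 4, table 4 is narrowed to {gold, green, blue}.
If it were gold, then round 3, table 4 would be left with no valid symbol.
If it were green, then round 3, table 4 would be left with no valid symbol.
So round 4, table 4 must be blue.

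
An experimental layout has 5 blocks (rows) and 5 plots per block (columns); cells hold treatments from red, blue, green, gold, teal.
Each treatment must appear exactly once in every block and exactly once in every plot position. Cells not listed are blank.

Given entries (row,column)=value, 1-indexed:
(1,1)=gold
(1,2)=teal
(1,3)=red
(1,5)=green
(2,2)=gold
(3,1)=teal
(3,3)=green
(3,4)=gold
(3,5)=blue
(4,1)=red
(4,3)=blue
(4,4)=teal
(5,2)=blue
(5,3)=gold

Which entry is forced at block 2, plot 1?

blue

Block 1, plot 4: block 1 has {red, green, gold, teal} and plot 4 has {gold, teal}, leaving only blue.
Block 2, plot 3: block 2 has {gold} and plot 3 has {red, blue, green, gold}, leaving only teal.
Block 2, plot 5: block 2 has {gold, teal} and plot 5 has {blue, green}, leaving only red.
Block 2, plot 4: block 2 has {red, gold, teal} and plot 4 has {blue, gold, teal}, leaving only green.
Block 2 already has {red, green, gold, teal} and plot 1 already has {red, gold, teal}, so block 2, plot 1 must be blue.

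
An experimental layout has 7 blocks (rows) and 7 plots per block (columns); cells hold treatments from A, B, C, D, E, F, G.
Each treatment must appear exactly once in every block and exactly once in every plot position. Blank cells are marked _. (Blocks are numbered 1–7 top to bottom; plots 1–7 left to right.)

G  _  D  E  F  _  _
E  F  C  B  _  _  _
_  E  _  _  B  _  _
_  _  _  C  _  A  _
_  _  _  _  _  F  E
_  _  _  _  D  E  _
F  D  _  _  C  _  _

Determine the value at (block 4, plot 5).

Block 4, plot 5 is narrowed to {E, G}.
If it were G, then block 5, plot 5 would be left with no valid symbol.
So block 4, plot 5 must be E.

E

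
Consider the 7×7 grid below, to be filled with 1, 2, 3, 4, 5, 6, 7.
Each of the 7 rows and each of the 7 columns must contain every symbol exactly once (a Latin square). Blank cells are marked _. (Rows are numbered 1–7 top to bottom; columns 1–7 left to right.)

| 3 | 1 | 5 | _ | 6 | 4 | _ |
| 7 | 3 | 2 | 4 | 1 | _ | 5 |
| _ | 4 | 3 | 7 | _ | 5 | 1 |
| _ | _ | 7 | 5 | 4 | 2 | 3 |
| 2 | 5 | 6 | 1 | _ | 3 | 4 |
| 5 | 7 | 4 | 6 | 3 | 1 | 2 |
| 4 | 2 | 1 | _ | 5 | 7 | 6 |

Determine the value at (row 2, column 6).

Row 2 already has {1, 2, 3, 4, 5, 7} and column 6 already has {1, 2, 3, 4, 5, 7}, so row 2, column 6 must be 6.

6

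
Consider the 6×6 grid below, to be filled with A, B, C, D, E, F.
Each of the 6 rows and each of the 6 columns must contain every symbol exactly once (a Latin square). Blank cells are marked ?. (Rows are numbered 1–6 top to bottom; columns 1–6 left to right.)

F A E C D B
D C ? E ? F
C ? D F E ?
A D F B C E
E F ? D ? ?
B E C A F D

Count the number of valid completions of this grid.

Row 2, column 3: eliminating its row and column leaves {A, B}.
Row 2, column 5: eliminating its row and column leaves {A, B}.
Row 3, column 2: eliminating its row and column leaves {B}.
Row 3, column 6: eliminating its row and column leaves {A}.
Row 5, column 3: eliminating its row and column leaves {A, B}.
Row 5, column 5: eliminating its row and column leaves {A, B}.
Row 5, column 6: eliminating its row and column leaves {A, C}.
Enumerating the assignments across these blanks that avoid any row or column repeat gives 2 completions.

2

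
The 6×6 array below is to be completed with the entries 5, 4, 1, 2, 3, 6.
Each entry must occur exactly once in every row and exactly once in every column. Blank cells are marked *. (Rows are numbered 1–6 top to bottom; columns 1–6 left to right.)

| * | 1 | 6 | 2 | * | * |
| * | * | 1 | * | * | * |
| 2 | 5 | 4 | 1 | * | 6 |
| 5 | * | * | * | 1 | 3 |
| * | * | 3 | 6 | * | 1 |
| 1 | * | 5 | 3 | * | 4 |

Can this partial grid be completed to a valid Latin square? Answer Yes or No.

Row 1, column 6: row 1 has {1, 2, 6} and column 6 has {4, 1, 3, 6}, so it must be 5.
Row 2, column 6: row 2 has {1} and column 6 has {5, 4, 1, 3, 6}, so it must be 2.
Row 3, column 5: row 3 has {5, 4, 1, 2, 6} and column 5 has {1}, so it must be 3.
Row 1, column 5: row 1 has {5, 1, 2, 6} and column 5 has {1, 3}, so it must be 4.
Row 1, column 1: row 1 has {5, 4, 1, 2, 6} and column 1 has {5, 1, 2}, so it must be 3.
Row 4, column 3: row 4 has {5, 1, 3} and column 3 has {5, 4, 1, 3, 6}, so it must be 2.
Row 4, column 4: row 4 has {5, 1, 2, 3} and column 4 has {1, 2, 3, 6}, so it must be 4.
Row 2, column 4: row 2 has {1, 2} and column 4 has {4, 1, 2, 3, 6}, so it must be 5.
Row 2, column 5: row 2 has {5, 1, 2} and column 5 has {4, 1, 3}, so it must be 6.
Row 2, column 1: row 2 has {5, 1, 2, 6} and column 1 has {5, 1, 2, 3}, so it must be 4.
Now row 5, column 1: row 5 together with column 1 already contain {5, 4, 1, 2, 3, 6} — every symbol — so nothing can go there. The grid has no valid completion.

No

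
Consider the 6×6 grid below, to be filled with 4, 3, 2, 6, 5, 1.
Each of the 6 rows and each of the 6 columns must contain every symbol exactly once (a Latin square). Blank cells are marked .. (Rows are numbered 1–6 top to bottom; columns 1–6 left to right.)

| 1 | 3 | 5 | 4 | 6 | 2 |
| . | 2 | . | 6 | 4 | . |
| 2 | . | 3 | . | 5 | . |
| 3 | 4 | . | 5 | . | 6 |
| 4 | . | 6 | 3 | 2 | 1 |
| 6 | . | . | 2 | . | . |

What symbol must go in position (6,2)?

1

Row 2, column 1: row 2 has {4, 2, 6} and column 1 has {4, 3, 2, 6, 1}, leaving only 5.
Row 2, column 3: row 2 has {4, 2, 6, 5} and column 3 has {3, 6, 5}, leaving only 1.
Row 2, column 6: row 2 has {4, 2, 6, 5, 1} and column 6 has {2, 6, 1}, leaving only 3.
Row 3, column 4: row 3 has {3, 2, 5} and column 4 has {4, 3, 2, 6, 5}, leaving only 1.
Row 3, column 2: row 3 has {3, 2, 5, 1} and column 2 has {4, 3, 2}, leaving only 6.
Row 3, column 6: row 3 has {3, 2, 6, 5, 1} and column 6 has {3, 2, 6, 1}, leaving only 4.
Row 4, column 3: row 4 has {4, 3, 6, 5} and column 3 has {3, 6, 5, 1}, leaving only 2.
Row 4, column 5: row 4 has {4, 3, 2, 6, 5} and column 5 has {4, 2, 6, 5}, leaving only 1.
Row 5, column 2: row 5 has {4, 3, 2, 6, 1} and column 2 has {4, 3, 2, 6}, leaving only 5.
Row 6 already has {2, 6} and column 2 already has {4, 3, 2, 6, 5}, so row 6, column 2 must be 1.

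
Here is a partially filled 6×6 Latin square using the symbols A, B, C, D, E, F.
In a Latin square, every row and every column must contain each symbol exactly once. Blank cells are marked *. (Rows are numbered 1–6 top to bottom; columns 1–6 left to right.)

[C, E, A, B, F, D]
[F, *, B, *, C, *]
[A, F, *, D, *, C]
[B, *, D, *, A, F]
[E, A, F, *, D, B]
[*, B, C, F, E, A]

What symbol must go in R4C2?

Row 4 already has {A, B, D, F} and column 2 already has {A, B, E, F}, so row 4, column 2 must be C.

C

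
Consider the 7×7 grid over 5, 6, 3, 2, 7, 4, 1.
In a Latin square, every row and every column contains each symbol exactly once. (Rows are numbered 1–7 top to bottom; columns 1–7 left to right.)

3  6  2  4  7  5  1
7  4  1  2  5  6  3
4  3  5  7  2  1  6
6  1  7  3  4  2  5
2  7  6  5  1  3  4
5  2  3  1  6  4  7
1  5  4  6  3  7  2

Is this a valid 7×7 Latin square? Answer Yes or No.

Yes

Each row is a permutation of the 7 symbols, and so is each column.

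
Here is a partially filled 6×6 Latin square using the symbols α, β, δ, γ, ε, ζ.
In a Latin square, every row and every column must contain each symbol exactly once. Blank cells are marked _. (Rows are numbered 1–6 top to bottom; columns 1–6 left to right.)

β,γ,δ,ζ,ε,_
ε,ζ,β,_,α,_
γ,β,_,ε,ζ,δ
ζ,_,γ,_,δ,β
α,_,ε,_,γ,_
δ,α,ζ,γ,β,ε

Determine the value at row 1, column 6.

α

Row 1 already has {β, δ, γ, ε, ζ} and column 6 already has {β, δ, ε}, so row 1, column 6 must be α.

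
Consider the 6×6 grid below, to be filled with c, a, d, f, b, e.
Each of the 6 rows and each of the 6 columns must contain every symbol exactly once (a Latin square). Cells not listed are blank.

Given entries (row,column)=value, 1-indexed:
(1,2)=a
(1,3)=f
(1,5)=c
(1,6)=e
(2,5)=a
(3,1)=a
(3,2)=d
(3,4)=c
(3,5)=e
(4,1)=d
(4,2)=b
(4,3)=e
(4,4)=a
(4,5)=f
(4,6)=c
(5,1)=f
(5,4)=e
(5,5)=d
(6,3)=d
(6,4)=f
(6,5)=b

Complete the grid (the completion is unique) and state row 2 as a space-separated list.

Row 1, column 1: row 1 has {c, a, f, e} and column 1 has {a, d, f}, leaving only b.
Row 1, column 4: row 1 has {c, a, f, b, e} and column 4 has {c, a, f, e}, leaving only d.
Row 2, column 4: row 2 has {a} and column 4 has {c, a, d, f, e}, leaving only b.
Row 2, column 3: row 2 has {a, b} and column 3 has {d, f, e}, leaving only c.
Row 2, column 1: row 2 has {c, a, b} and column 1 has {a, d, f, b}, leaving only e.
Row 2, column 2: row 2 has {c, a, b, e} and column 2 has {a, d, b}, leaving only f.
Row 2, column 6: row 2 has {c, a, f, b, e} and column 6 has {c, e}, leaving only d.
So row 2 reads: e f c b a d.

e f c b a d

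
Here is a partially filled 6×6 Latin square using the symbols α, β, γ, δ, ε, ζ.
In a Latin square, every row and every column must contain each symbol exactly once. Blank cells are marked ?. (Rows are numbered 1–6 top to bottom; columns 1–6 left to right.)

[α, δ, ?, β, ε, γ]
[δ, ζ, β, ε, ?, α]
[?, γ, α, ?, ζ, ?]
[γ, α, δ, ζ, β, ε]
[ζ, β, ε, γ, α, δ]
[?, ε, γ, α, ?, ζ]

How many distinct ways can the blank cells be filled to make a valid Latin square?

1

Row 1, column 3: eliminating its row and column leaves {ζ}.
Row 2, column 5: eliminating its row and column leaves {γ}.
Row 3, column 1: eliminating its row and column leaves {β, ε}.
Row 3, column 4: eliminating its row and column leaves {δ}.
Row 3, column 6: eliminating its row and column leaves {β}.
Row 6, column 1: eliminating its row and column leaves {β}.
Row 6, column 5: eliminating its row and column leaves {δ}.
Only one assignment across all blanks avoids any row or column repeat, giving 1 completion.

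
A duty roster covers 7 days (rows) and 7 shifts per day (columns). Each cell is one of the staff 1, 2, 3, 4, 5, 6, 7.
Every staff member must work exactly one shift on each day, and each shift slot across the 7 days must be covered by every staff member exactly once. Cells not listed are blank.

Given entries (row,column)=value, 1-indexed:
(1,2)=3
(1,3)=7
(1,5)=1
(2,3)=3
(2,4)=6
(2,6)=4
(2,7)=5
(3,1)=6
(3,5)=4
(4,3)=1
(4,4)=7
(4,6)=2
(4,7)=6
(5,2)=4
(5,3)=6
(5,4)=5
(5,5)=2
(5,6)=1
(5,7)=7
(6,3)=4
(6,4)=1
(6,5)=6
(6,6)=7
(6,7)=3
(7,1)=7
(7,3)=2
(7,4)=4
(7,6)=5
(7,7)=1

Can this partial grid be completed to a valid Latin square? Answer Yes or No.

Day 1, shift 4: day 1 has {1, 3, 7} and shift 4 has {1, 4, 5, 6, 7}, so it must be 2.
Day 1, shift 6: day 1 has {1, 2, 3, 7} and shift 6 has {1, 2, 4, 5, 7}, so it must be 6.
Day 1, shift 7: day 1 has {1, 2, 3, 6, 7} and shift 7 has {1, 3, 5, 6, 7}, so it must be 4.
Day 1, shift 1: day 1 has {1, 2, 3, 4, 6, 7} and shift 1 has {6, 7}, so it must be 5.
Day 2, shift 5: day 2 has {3, 4, 5, 6} and shift 5 has {1, 2, 4, 6}, so it must be 7.
Day 3, shift 3: day 3 has {4, 6} and shift 3 has {1, 2, 3, 4, 6, 7}, so it must be 5.
Day 3, shift 4: day 3 has {4, 5, 6} and shift 4 has {1, 2, 4, 5, 6, 7}, so it must be 3.
Now day 3, shift 6: day 3 together with shift 6 already contain {1, 2, 3, 4, 5, 6, 7} — every symbol — so nothing can go there. The grid has no valid completion.

No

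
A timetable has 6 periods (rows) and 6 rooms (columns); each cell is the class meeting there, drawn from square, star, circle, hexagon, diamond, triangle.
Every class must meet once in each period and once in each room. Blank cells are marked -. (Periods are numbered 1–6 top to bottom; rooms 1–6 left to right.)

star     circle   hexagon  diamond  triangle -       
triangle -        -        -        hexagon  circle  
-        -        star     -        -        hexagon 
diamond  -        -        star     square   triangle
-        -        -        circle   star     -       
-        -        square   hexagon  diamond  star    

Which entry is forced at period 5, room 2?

square

Period 1, room 6: period 1 has {star, circle, hexagon, diamond, triangle} and room 6 has {star, circle, hexagon, triangle}, leaving only square.
Period 2, room 3: period 2 has {circle, hexagon, triangle} and room 3 has {square, star, hexagon}, leaving only diamond.
Period 2, room 4: period 2 has {circle, hexagon, diamond, triangle} and room 4 has {star, circle, hexagon, diamond}, leaving only square.
Period 2, room 2: period 2 has {square, circle, hexagon, diamond, triangle} and room 2 has {circle}, leaving only star.
Period 3, room 4: period 3 has {star, hexagon} and room 4 has {square, star, circle, hexagon, diamond}, leaving only triangle.
Period 3, room 5: period 3 has {star, hexagon, triangle} and room 5 has {square, star, hexagon, diamond, triangle}, leaving only circle.
Period 3, room 1: period 3 has {star, circle, hexagon, triangle} and room 1 has {star, diamond, triangle}, leaving only square.
Period 3, room 2: period 3 has {square, star, circle, hexagon, triangle} and room 2 has {star, circle}, leaving only diamond.
Period 4, room 2: period 4 has {square, star, diamond, triangle} and room 2 has {star, circle, diamond}, leaving only hexagon.
Period 4, room 3: period 4 has {square, star, hexagon, diamond, triangle} and room 3 has {square, star, hexagon, diamond}, leaving only circle.
Period 5, room 1: period 5 has {star, circle} and room 1 has {square, star, diamond, triangle}, leaving only hexagon.
Period 5, room 3: period 5 has {star, circle, hexagon} and room 3 has {square, star, circle, hexagon, diamond}, leaving only triangle.
Period 5 already has {star, circle, hexagon, triangle} and room 2 already has {star, circle, hexagon, diamond}, so period 5, room 2 must be square.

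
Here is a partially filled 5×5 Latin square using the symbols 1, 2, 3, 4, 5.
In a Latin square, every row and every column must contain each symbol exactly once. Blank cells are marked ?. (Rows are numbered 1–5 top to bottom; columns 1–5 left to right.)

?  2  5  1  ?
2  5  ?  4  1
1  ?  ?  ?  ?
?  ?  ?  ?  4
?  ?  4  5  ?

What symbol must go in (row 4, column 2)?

Row 1, column 5: row 1 has {1, 2, 5} and column 5 has {1, 4}, leaving only 3.
Row 1, column 1: row 1 has {1, 2, 3, 5} and column 1 has {1, 2}, leaving only 4.
Row 2, column 3: row 2 has {1, 2, 4, 5} and column 3 has {4, 5}, leaving only 3.
Row 3, column 3: row 3 has {1} and column 3 has {3, 4, 5}, leaving only 2.
Row 3, column 4: row 3 has {1, 2} and column 4 has {1, 4, 5}, leaving only 3.
Row 3, column 2: row 3 has {1, 2, 3} and column 2 has {2, 5}, leaving only 4.
Row 3, column 5: row 3 has {1, 2, 3, 4} and column 5 has {1, 3, 4}, leaving only 5.
Row 4, column 3: row 4 has {4} and column 3 has {2, 3, 4, 5}, leaving only 1.
Row 4 already has {1, 4} and column 2 already has {2, 4, 5}, so row 4, column 2 must be 3.

3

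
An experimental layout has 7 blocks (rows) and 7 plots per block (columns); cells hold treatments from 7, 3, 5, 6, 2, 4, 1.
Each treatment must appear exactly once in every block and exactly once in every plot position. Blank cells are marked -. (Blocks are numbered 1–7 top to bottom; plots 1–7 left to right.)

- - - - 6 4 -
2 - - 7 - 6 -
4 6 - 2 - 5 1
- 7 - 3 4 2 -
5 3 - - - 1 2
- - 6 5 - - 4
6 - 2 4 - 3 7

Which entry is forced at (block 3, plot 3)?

7

Block 1, plot 4: block 1 has {6, 4} and plot 4 has {7, 3, 5, 2, 4}, leaving only 1.
Block 4, plot 1: block 4 has {7, 3, 2, 4} and plot 1 has {5, 6, 2, 4}, leaving only 1.
Block 4, plot 3: block 4 has {7, 3, 2, 4, 1} and plot 3 has {6, 2}, leaving only 5.
Block 4, plot 7: block 4 has {7, 3, 5, 2, 4, 1} and plot 7 has {7, 2, 4, 1}, leaving only 6.
Block 5, plot 4: block 5 has {3, 5, 2, 1} and plot 4 has {7, 3, 5, 2, 4, 1}, leaving only 6.
Block 5, plot 5: block 5 has {3, 5, 6, 2, 1} and plot 5 has {6, 4}, leaving only 7.
Block 3, plot 5: block 3 has {5, 6, 2, 4, 1} and plot 5 has {7, 6, 4}, leaving only 3.
Block 3 already has {3, 5, 6, 2, 4, 1} and plot 3 already has {5, 6, 2}, so block 3, plot 3 must be 7.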